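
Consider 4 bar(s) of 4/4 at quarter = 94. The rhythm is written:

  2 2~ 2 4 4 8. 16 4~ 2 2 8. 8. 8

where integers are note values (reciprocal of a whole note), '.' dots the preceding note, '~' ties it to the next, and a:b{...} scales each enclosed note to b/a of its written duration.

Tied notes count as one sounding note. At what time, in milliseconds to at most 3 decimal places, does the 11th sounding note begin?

note 11 onset = 31/2b = 9893.617ms

1. 0.0ms @ 0 + 1276.596ms (2)
2. 1276.596ms @ 2 + 2553.191ms (4)
3. 3829.787ms @ 6 + 638.298ms (1)
4. 4468.085ms @ 7 + 638.298ms (1)
5. 5106.383ms @ 8 + 478.723ms (3/4)
6. 5585.106ms @ 35/4 + 159.574ms (1/4)
7. 5744.681ms @ 9 + 1914.894ms (3)
8. 7659.574ms @ 12 + 1276.596ms (2)
9. 8936.17ms @ 14 + 478.723ms (3/4)
10. 9414.894ms @ 59/4 + 478.723ms (3/4)
11. 9893.617ms @ 31/2 + 319.149ms (1/2)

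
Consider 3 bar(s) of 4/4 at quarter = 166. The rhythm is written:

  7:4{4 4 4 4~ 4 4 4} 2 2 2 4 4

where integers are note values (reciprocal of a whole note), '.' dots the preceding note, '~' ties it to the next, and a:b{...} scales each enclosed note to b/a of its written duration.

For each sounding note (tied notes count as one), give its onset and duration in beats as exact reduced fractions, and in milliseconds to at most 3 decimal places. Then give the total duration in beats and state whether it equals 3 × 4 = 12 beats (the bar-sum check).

1) 0.0ms=0b +206.54ms=4/7b
2) 206.54ms=4/7b +206.54ms=4/7b
3) 413.081ms=8/7b +206.54ms=4/7b
4) 619.621ms=12/7b +413.081ms=8/7b
5) 1032.702ms=20/7b +206.54ms=4/7b
6) 1239.243ms=24/7b +206.54ms=4/7b
7) 1445.783ms=4b +722.892ms=2b
8) 2168.675ms=6b +722.892ms=2b
9) 2891.566ms=8b +722.892ms=2b
10) 3614.458ms=10b +361.446ms=1b
11) 3975.904ms=11b +361.446ms=1b
Σ=12b of 12 (166bpm 4/4) — PASS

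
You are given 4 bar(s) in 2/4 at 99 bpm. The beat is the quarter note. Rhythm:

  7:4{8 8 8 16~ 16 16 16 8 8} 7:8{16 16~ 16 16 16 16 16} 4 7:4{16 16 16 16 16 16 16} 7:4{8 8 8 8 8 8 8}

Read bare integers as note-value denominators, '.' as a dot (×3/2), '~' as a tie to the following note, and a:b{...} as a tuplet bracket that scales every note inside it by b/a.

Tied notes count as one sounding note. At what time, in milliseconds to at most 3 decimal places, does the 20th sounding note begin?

1. 0.0ms @ 0 + 173.16ms (2/7)
2. 173.16ms @ 2/7 + 173.16ms (2/7)
3. 346.32ms @ 4/7 + 173.16ms (2/7)
4. 519.481ms @ 6/7 + 173.16ms (2/7)
5. 692.641ms @ 8/7 + 86.58ms (1/7)
6. 779.221ms @ 9/7 + 86.58ms (1/7)
7. 865.801ms @ 10/7 + 173.16ms (2/7)
8. 1038.961ms @ 12/7 + 173.16ms (2/7)
9. 1212.121ms @ 2 + 173.16ms (2/7)
10. 1385.281ms @ 16/7 + 346.32ms (4/7)
11. 1731.602ms @ 20/7 + 173.16ms (2/7)
12. 1904.762ms @ 22/7 + 173.16ms (2/7)
13. 2077.922ms @ 24/7 + 173.16ms (2/7)
14. 2251.082ms @ 26/7 + 173.16ms (2/7)
15. 2424.242ms @ 4 + 606.061ms (1)
16. 3030.303ms @ 5 + 86.58ms (1/7)
17. 3116.883ms @ 36/7 + 86.58ms (1/7)
18. 3203.463ms @ 37/7 + 86.58ms (1/7)
19. 3290.043ms @ 38/7 + 86.58ms (1/7)
20. 3376.623ms @ 39/7 + 86.58ms (1/7)
21. 3463.203ms @ 40/7 + 86.58ms (1/7)
22. 3549.784ms @ 41/7 + 86.58ms (1/7)
23. 3636.364ms @ 6 + 173.16ms (2/7)
24. 3809.524ms @ 44/7 + 173.16ms (2/7)
25. 3982.684ms @ 46/7 + 173.16ms (2/7)
26. 4155.844ms @ 48/7 + 173.16ms (2/7)
27. 4329.004ms @ 50/7 + 173.16ms (2/7)
28. 4502.165ms @ 52/7 + 173.16ms (2/7)
29. 4675.325ms @ 54/7 + 173.16ms (2/7)

note 20 onset = 39/7b = 3376.623ms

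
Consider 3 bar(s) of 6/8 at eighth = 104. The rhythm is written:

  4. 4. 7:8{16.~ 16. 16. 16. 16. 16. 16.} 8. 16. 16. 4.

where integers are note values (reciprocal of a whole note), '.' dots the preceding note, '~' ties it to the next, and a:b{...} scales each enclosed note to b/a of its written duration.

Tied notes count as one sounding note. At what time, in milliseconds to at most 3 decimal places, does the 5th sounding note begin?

note 5 onset = 60/7b = 4945.055ms

1. 0.0ms @ 0 + 1730.769ms (3)
2. 1730.769ms @ 3 + 1730.769ms (3)
3. 3461.538ms @ 6 + 989.011ms (12/7)
4. 4450.549ms @ 54/7 + 494.505ms (6/7)
5. 4945.055ms @ 60/7 + 494.505ms (6/7)
6. 5439.56ms @ 66/7 + 494.505ms (6/7)
7. 5934.066ms @ 72/7 + 494.505ms (6/7)
8. 6428.571ms @ 78/7 + 494.505ms (6/7)
9. 6923.077ms @ 12 + 865.385ms (3/2)
10. 7788.462ms @ 27/2 + 432.692ms (3/4)
11. 8221.154ms @ 57/4 + 432.692ms (3/4)
12. 8653.846ms @ 15 + 1730.769ms (3)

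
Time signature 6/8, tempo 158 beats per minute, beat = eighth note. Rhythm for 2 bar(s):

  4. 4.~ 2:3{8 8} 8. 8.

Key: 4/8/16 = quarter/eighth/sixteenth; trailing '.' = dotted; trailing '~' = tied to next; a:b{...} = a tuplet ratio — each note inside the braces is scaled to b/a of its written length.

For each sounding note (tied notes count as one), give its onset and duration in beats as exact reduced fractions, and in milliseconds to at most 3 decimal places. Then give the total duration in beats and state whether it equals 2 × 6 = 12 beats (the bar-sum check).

1) 0.0ms=0b +1139.241ms=3b
2) 1139.241ms=3b +1708.861ms=9/2b
3) 2848.101ms=15/2b +569.62ms=3/2b
4) 3417.722ms=9b +569.62ms=3/2b
5) 3987.342ms=21/2b +569.62ms=3/2b
Σ=12b of 12 (158bpm 6/8) — PASS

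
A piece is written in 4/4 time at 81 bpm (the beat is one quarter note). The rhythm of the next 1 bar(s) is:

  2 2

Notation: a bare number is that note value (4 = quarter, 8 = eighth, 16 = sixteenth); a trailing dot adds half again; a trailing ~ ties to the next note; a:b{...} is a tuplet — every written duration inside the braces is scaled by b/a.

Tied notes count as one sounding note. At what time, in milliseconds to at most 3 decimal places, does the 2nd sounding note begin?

note 2 onset = 2b = 1481.481ms

1. 0.0ms @ 0 + 1481.481ms (2)
2. 1481.481ms @ 2 + 1481.481ms (2)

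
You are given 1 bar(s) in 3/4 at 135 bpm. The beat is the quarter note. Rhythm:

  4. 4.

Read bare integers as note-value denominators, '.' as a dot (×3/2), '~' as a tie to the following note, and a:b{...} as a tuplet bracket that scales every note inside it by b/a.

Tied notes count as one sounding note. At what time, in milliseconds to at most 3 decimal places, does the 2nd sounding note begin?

note 2 onset = 3/2b = 666.667ms

1. 0.0ms @ 0 + 666.667ms (3/2)
2. 666.667ms @ 3/2 + 666.667ms (3/2)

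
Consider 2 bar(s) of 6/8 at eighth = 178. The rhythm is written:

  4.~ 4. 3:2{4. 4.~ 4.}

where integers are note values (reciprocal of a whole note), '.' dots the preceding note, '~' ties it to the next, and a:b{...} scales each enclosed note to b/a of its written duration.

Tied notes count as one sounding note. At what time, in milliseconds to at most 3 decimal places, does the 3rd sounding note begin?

note 3 onset = 8b = 2696.629ms

1. 0.0ms @ 0 + 2022.472ms (6)
2. 2022.472ms @ 6 + 674.157ms (2)
3. 2696.629ms @ 8 + 1348.315ms (4)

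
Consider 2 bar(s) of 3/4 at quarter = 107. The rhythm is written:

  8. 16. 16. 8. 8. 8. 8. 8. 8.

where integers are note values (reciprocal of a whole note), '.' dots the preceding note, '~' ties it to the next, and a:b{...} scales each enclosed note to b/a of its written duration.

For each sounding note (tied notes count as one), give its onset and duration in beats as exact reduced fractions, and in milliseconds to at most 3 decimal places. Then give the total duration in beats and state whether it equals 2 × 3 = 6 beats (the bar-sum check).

1) 0.0ms=0b +420.561ms=3/4b
2) 420.561ms=3/4b +210.28ms=3/8b
3) 630.841ms=9/8b +210.28ms=3/8b
4) 841.121ms=3/2b +420.561ms=3/4b
5) 1261.682ms=9/4b +420.561ms=3/4b
6) 1682.243ms=3b +420.561ms=3/4b
7) 2102.804ms=15/4b +420.561ms=3/4b
8) 2523.364ms=9/2b +420.561ms=3/4b
9) 2943.925ms=21/4b +420.561ms=3/4b
Σ=6b of 6 (107bpm 3/4) — PASS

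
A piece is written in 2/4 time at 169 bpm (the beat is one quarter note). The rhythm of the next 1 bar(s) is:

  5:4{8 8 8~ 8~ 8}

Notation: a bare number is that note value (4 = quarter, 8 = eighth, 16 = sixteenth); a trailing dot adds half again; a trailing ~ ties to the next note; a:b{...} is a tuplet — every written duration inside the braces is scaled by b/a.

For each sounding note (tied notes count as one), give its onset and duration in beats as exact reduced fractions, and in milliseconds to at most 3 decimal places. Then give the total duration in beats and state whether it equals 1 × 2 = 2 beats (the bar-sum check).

1) 0.0ms=0b +142.012ms=2/5b
2) 142.012ms=2/5b +142.012ms=2/5b
3) 284.024ms=4/5b +426.036ms=6/5b
Σ=2b of 2 (169bpm 2/4) — PASS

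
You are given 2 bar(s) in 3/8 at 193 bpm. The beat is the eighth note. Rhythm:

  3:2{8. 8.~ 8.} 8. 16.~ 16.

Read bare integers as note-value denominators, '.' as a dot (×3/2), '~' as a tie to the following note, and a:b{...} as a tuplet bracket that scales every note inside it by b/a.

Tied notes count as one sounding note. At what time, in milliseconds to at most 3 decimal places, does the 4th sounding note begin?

note 4 onset = 9/2b = 1398.964ms

1. 0.0ms @ 0 + 310.881ms (1)
2. 310.881ms @ 1 + 621.762ms (2)
3. 932.642ms @ 3 + 466.321ms (3/2)
4. 1398.964ms @ 9/2 + 466.321ms (3/2)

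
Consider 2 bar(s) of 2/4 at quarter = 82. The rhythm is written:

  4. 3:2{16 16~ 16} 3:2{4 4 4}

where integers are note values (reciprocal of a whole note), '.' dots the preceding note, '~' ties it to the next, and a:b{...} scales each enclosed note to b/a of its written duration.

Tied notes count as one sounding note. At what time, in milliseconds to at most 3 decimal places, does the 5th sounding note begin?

1. 0.0ms @ 0 + 1097.561ms (3/2)
2. 1097.561ms @ 3/2 + 121.951ms (1/6)
3. 1219.512ms @ 5/3 + 243.902ms (1/3)
4. 1463.415ms @ 2 + 487.805ms (2/3)
5. 1951.22ms @ 8/3 + 487.805ms (2/3)
6. 2439.024ms @ 10/3 + 487.805ms (2/3)

note 5 onset = 8/3b = 1951.22ms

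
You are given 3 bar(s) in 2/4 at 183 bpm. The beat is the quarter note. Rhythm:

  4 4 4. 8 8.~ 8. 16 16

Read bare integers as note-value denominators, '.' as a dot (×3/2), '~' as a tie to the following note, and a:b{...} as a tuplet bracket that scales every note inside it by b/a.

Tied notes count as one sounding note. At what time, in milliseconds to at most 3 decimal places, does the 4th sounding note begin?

1. 0.0ms @ 0 + 327.869ms (1)
2. 327.869ms @ 1 + 327.869ms (1)
3. 655.738ms @ 2 + 491.803ms (3/2)
4. 1147.541ms @ 7/2 + 163.934ms (1/2)
5. 1311.475ms @ 4 + 491.803ms (3/2)
6. 1803.279ms @ 11/2 + 81.967ms (1/4)
7. 1885.246ms @ 23/4 + 81.967ms (1/4)

note 4 onset = 7/2b = 1147.541ms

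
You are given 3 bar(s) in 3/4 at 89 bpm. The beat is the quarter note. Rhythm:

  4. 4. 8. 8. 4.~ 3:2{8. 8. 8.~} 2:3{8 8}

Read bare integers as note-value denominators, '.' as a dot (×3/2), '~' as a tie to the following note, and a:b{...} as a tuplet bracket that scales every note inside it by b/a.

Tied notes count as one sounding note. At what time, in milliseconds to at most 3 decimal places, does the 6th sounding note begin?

1. 0.0ms @ 0 + 1011.236ms (3/2)
2. 1011.236ms @ 3/2 + 1011.236ms (3/2)
3. 2022.472ms @ 3 + 505.618ms (3/4)
4. 2528.09ms @ 15/4 + 505.618ms (3/4)
5. 3033.708ms @ 9/2 + 1348.315ms (2)
6. 4382.022ms @ 13/2 + 337.079ms (1/2)
7. 4719.101ms @ 7 + 842.697ms (5/4)
8. 5561.798ms @ 33/4 + 505.618ms (3/4)

note 6 onset = 13/2b = 4382.022ms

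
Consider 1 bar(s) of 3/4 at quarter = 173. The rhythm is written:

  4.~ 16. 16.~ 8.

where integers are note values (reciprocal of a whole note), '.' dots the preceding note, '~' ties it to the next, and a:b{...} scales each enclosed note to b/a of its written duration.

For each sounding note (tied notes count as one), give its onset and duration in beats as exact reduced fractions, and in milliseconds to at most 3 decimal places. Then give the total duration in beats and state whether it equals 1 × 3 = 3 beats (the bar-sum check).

1) 0.0ms=0b +650.289ms=15/8b
2) 650.289ms=15/8b +390.173ms=9/8b
Σ=3b of 3 (173bpm 3/4) — PASS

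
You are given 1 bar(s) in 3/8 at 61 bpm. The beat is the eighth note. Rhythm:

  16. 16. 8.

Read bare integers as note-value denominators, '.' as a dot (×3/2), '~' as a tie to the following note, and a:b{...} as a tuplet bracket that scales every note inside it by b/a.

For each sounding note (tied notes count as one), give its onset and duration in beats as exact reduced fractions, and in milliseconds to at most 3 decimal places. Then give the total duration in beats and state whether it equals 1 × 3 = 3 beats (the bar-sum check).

1) 0.0ms=0b +737.705ms=3/4b
2) 737.705ms=3/4b +737.705ms=3/4b
3) 1475.41ms=3/2b +1475.41ms=3/2b
Σ=3b of 3 (61bpm 3/8) — PASS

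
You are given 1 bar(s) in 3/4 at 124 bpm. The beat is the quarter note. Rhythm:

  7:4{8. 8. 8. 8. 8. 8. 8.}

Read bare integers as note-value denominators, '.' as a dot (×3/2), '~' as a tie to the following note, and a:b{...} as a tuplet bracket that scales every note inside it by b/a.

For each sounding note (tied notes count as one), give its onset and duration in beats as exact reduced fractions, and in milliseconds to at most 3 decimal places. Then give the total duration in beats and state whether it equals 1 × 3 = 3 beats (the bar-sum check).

1) 0.0ms=0b +207.373ms=3/7b
2) 207.373ms=3/7b +207.373ms=3/7b
3) 414.747ms=6/7b +207.373ms=3/7b
4) 622.12ms=9/7b +207.373ms=3/7b
5) 829.493ms=12/7b +207.373ms=3/7b
6) 1036.866ms=15/7b +207.373ms=3/7b
7) 1244.24ms=18/7b +207.373ms=3/7b
Σ=3b of 3 (124bpm 3/4) — PASS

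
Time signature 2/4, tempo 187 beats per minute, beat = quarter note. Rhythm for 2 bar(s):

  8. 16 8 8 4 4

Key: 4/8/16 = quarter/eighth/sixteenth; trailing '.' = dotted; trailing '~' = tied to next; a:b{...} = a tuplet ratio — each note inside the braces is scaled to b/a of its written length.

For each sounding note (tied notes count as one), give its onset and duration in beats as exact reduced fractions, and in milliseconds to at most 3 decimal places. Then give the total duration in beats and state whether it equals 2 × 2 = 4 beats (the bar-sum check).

1) 0.0ms=0b +240.642ms=3/4b
2) 240.642ms=3/4b +80.214ms=1/4b
3) 320.856ms=1b +160.428ms=1/2b
4) 481.283ms=3/2b +160.428ms=1/2b
5) 641.711ms=2b +320.856ms=1b
6) 962.567ms=3b +320.856ms=1b
Σ=4b of 4 (187bpm 2/4) — PASS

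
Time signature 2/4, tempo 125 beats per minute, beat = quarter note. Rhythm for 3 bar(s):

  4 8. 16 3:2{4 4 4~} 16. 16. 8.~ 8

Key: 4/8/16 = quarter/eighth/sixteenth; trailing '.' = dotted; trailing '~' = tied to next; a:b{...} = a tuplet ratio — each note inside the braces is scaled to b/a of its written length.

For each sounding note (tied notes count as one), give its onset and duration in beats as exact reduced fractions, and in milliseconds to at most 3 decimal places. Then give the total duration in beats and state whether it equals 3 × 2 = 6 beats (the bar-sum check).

1) 0.0ms=0b +480.0ms=1b
2) 480.0ms=1b +360.0ms=3/4b
3) 840.0ms=7/4b +120.0ms=1/4b
4) 960.0ms=2b +320.0ms=2/3b
5) 1280.0ms=8/3b +320.0ms=2/3b
6) 1600.0ms=10/3b +500.0ms=25/24b
7) 2100.0ms=35/8b +180.0ms=3/8b
8) 2280.0ms=19/4b +600.0ms=5/4b
Σ=6b of 6 (125bpm 2/4) — PASS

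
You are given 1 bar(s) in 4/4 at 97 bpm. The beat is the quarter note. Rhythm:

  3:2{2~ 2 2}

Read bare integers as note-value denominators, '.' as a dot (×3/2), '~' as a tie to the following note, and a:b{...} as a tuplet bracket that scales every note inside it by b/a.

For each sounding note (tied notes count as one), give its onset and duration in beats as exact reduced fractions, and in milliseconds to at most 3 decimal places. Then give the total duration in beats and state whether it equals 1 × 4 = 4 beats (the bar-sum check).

1) 0.0ms=0b +1649.485ms=8/3b
2) 1649.485ms=8/3b +824.742ms=4/3b
Σ=4b of 4 (97bpm 4/4) — PASS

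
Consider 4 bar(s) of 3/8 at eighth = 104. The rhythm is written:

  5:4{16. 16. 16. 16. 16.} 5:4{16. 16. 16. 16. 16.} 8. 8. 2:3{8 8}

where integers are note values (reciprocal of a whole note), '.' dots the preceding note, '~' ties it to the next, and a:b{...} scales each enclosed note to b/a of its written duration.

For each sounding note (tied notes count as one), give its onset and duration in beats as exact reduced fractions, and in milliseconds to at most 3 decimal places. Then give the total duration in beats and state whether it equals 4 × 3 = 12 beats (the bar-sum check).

1) 0.0ms=0b +346.154ms=3/5b
2) 346.154ms=3/5b +346.154ms=3/5b
3) 692.308ms=6/5b +346.154ms=3/5b
4) 1038.462ms=9/5b +346.154ms=3/5b
5) 1384.615ms=12/5b +346.154ms=3/5b
6) 1730.769ms=3b +346.154ms=3/5b
7) 2076.923ms=18/5b +346.154ms=3/5b
8) 2423.077ms=21/5b +346.154ms=3/5b
9) 2769.231ms=24/5b +346.154ms=3/5b
10) 3115.385ms=27/5b +346.154ms=3/5b
11) 3461.538ms=6b +865.385ms=3/2b
12) 4326.923ms=15/2b +865.385ms=3/2b
13) 5192.308ms=9b +865.385ms=3/2b
14) 6057.692ms=21/2b +865.385ms=3/2b
Σ=12b of 12 (104bpm 3/8) — PASS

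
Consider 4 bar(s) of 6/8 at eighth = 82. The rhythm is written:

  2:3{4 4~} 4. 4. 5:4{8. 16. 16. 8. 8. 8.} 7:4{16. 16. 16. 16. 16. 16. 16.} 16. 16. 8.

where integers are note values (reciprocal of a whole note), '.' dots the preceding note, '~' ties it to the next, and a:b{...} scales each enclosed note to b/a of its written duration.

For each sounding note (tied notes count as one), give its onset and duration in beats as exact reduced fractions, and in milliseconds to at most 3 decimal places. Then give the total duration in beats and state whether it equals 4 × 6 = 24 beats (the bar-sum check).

1) 0.0ms=0b +2195.122ms=3b
2) 2195.122ms=3b +4390.244ms=6b
3) 6585.366ms=9b +2195.122ms=3b
4) 8780.488ms=12b +878.049ms=6/5b
5) 9658.537ms=66/5b +439.024ms=3/5b
6) 10097.561ms=69/5b +439.024ms=3/5b
7) 10536.585ms=72/5b +878.049ms=6/5b
8) 11414.634ms=78/5b +878.049ms=6/5b
9) 12292.683ms=84/5b +878.049ms=6/5b
10) 13170.732ms=18b +313.589ms=3/7b
11) 13484.321ms=129/7b +313.589ms=3/7b
12) 13797.909ms=132/7b +313.589ms=3/7b
13) 14111.498ms=135/7b +313.589ms=3/7b
14) 14425.087ms=138/7b +313.589ms=3/7b
15) 14738.676ms=141/7b +313.589ms=3/7b
16) 15052.265ms=144/7b +313.589ms=3/7b
17) 15365.854ms=21b +548.78ms=3/4b
18) 15914.634ms=87/4b +548.78ms=3/4b
19) 16463.415ms=45/2b +1097.561ms=3/2b
Σ=24b of 24 (82bpm 6/8) — PASS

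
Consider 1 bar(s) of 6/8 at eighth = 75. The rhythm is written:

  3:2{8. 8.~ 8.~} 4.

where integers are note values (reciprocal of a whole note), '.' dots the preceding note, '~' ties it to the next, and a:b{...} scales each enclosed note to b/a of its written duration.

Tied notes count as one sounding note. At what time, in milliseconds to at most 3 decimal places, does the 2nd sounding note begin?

note 2 onset = 1b = 800.0ms

1. 0.0ms @ 0 + 800.0ms (1)
2. 800.0ms @ 1 + 4000.0ms (5)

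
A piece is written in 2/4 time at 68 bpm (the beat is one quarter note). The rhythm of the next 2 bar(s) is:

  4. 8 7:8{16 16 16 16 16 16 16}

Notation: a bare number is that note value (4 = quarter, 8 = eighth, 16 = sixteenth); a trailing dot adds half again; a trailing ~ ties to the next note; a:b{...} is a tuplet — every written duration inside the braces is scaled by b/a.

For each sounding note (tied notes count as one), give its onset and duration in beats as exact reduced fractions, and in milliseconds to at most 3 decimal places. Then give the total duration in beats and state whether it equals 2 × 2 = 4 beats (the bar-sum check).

1) 0.0ms=0b +1323.529ms=3/2b
2) 1323.529ms=3/2b +441.176ms=1/2b
3) 1764.706ms=2b +252.101ms=2/7b
4) 2016.807ms=16/7b +252.101ms=2/7b
5) 2268.908ms=18/7b +252.101ms=2/7b
6) 2521.008ms=20/7b +252.101ms=2/7b
7) 2773.109ms=22/7b +252.101ms=2/7b
8) 3025.21ms=24/7b +252.101ms=2/7b
9) 3277.311ms=26/7b +252.101ms=2/7b
Σ=4b of 4 (68bpm 2/4) — PASS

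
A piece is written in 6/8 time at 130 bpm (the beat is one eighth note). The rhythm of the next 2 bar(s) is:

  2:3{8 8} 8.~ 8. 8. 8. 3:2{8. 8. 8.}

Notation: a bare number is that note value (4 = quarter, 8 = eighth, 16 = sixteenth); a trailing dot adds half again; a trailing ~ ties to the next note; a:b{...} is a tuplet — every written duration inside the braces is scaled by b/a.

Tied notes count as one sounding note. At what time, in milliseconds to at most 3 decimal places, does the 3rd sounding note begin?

1. 0.0ms @ 0 + 692.308ms (3/2)
2. 692.308ms @ 3/2 + 692.308ms (3/2)
3. 1384.615ms @ 3 + 1384.615ms (3)
4. 2769.231ms @ 6 + 692.308ms (3/2)
5. 3461.538ms @ 15/2 + 692.308ms (3/2)
6. 4153.846ms @ 9 + 461.538ms (1)
7. 4615.385ms @ 10 + 461.538ms (1)
8. 5076.923ms @ 11 + 461.538ms (1)

note 3 onset = 3b = 1384.615ms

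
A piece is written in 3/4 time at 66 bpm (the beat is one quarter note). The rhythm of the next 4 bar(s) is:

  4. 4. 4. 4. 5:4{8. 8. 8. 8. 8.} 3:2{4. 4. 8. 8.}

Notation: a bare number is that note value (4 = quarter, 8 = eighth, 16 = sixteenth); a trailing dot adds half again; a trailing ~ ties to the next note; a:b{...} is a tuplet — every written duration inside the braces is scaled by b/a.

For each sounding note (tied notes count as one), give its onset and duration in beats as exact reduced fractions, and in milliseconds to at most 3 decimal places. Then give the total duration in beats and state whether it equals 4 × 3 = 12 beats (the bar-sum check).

1) 0.0ms=0b +1363.636ms=3/2b
2) 1363.636ms=3/2b +1363.636ms=3/2b
3) 2727.273ms=3b +1363.636ms=3/2b
4) 4090.909ms=9/2b +1363.636ms=3/2b
5) 5454.545ms=6b +545.455ms=3/5b
6) 6000.0ms=33/5b +545.455ms=3/5b
7) 6545.455ms=36/5b +545.455ms=3/5b
8) 7090.909ms=39/5b +545.455ms=3/5b
9) 7636.364ms=42/5b +545.455ms=3/5b
10) 8181.818ms=9b +909.091ms=1b
11) 9090.909ms=10b +909.091ms=1b
12) 10000.0ms=11b +454.545ms=1/2b
13) 10454.545ms=23/2b +454.545ms=1/2b
Σ=12b of 12 (66bpm 3/4) — PASS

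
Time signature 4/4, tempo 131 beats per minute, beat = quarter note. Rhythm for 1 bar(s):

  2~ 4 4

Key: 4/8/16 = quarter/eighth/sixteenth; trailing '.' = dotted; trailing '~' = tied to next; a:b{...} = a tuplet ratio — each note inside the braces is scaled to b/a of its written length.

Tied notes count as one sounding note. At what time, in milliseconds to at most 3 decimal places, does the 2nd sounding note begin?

note 2 onset = 3b = 1374.046ms

1. 0.0ms @ 0 + 1374.046ms (3)
2. 1374.046ms @ 3 + 458.015ms (1)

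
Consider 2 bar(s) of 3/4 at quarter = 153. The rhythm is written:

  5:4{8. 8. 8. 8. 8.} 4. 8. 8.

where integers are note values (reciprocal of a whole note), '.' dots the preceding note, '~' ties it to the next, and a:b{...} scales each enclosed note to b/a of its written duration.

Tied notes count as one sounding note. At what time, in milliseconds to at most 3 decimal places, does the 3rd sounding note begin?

1. 0.0ms @ 0 + 235.294ms (3/5)
2. 235.294ms @ 3/5 + 235.294ms (3/5)
3. 470.588ms @ 6/5 + 235.294ms (3/5)
4. 705.882ms @ 9/5 + 235.294ms (3/5)
5. 941.176ms @ 12/5 + 235.294ms (3/5)
6. 1176.471ms @ 3 + 588.235ms (3/2)
7. 1764.706ms @ 9/2 + 294.118ms (3/4)
8. 2058.824ms @ 21/4 + 294.118ms (3/4)

note 3 onset = 6/5b = 470.588ms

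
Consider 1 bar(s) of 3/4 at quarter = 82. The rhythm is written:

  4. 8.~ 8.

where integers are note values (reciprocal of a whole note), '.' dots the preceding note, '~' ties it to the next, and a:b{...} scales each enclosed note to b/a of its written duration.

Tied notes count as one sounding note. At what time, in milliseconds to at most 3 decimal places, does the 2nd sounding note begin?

note 2 onset = 3/2b = 1097.561ms

1. 0.0ms @ 0 + 1097.561ms (3/2)
2. 1097.561ms @ 3/2 + 1097.561ms (3/2)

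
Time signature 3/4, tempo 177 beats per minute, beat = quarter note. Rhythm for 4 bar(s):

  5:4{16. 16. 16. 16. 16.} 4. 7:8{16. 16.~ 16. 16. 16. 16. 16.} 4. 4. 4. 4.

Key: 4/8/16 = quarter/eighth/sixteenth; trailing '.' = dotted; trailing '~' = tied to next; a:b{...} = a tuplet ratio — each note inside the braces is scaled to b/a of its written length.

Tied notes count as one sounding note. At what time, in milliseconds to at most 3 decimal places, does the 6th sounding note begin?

note 6 onset = 3/2b = 508.475ms

1. 0.0ms @ 0 + 101.695ms (3/10)
2. 101.695ms @ 3/10 + 101.695ms (3/10)
3. 203.39ms @ 3/5 + 101.695ms (3/10)
4. 305.085ms @ 9/10 + 101.695ms (3/10)
5. 406.78ms @ 6/5 + 101.695ms (3/10)
6. 508.475ms @ 3/2 + 508.475ms (3/2)
7. 1016.949ms @ 3 + 145.278ms (3/7)
8. 1162.228ms @ 24/7 + 290.557ms (6/7)
9. 1452.785ms @ 30/7 + 145.278ms (3/7)
10. 1598.063ms @ 33/7 + 145.278ms (3/7)
11. 1743.341ms @ 36/7 + 145.278ms (3/7)
12. 1888.62ms @ 39/7 + 145.278ms (3/7)
13. 2033.898ms @ 6 + 508.475ms (3/2)
14. 2542.373ms @ 15/2 + 508.475ms (3/2)
15. 3050.847ms @ 9 + 508.475ms (3/2)
16. 3559.322ms @ 21/2 + 508.475ms (3/2)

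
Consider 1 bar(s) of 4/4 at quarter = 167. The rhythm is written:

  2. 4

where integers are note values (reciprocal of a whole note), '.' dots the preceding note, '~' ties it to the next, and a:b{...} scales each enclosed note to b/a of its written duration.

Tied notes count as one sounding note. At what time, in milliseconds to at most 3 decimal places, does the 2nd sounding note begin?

note 2 onset = 3b = 1077.844ms

1. 0.0ms @ 0 + 1077.844ms (3)
2. 1077.844ms @ 3 + 359.281ms (1)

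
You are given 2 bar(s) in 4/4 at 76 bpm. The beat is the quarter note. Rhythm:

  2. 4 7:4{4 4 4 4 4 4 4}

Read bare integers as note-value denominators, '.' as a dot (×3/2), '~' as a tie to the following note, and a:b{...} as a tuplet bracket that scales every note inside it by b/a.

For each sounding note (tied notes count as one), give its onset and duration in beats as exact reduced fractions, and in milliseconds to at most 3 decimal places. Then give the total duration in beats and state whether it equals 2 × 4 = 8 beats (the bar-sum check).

1) 0.0ms=0b +2368.421ms=3b
2) 2368.421ms=3b +789.474ms=1b
3) 3157.895ms=4b +451.128ms=4/7b
4) 3609.023ms=32/7b +451.128ms=4/7b
5) 4060.15ms=36/7b +451.128ms=4/7b
6) 4511.278ms=40/7b +451.128ms=4/7b
7) 4962.406ms=44/7b +451.128ms=4/7b
8) 5413.534ms=48/7b +451.128ms=4/7b
9) 5864.662ms=52/7b +451.128ms=4/7b
Σ=8b of 8 (76bpm 4/4) — PASS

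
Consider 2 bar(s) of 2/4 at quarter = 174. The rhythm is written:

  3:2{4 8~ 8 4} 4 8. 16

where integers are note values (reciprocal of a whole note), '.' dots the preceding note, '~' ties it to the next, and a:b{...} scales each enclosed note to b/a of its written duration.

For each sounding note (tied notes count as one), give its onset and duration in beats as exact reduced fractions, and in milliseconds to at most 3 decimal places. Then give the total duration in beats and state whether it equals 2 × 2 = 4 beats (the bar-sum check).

1) 0.0ms=0b +229.885ms=2/3b
2) 229.885ms=2/3b +229.885ms=2/3b
3) 459.77ms=4/3b +229.885ms=2/3b
4) 689.655ms=2b +344.828ms=1b
5) 1034.483ms=3b +258.621ms=3/4b
6) 1293.103ms=15/4b +86.207ms=1/4b
Σ=4b of 4 (174bpm 2/4) — PASS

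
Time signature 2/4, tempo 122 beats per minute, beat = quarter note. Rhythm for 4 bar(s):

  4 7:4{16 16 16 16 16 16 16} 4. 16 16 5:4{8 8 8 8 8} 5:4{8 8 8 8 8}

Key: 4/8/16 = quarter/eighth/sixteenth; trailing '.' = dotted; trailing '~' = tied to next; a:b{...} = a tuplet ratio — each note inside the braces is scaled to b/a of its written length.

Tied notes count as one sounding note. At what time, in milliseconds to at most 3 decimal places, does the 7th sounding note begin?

note 7 onset = 12/7b = 843.091ms

1. 0.0ms @ 0 + 491.803ms (1)
2. 491.803ms @ 1 + 70.258ms (1/7)
3. 562.061ms @ 8/7 + 70.258ms (1/7)
4. 632.319ms @ 9/7 + 70.258ms (1/7)
5. 702.576ms @ 10/7 + 70.258ms (1/7)
6. 772.834ms @ 11/7 + 70.258ms (1/7)
7. 843.091ms @ 12/7 + 70.258ms (1/7)
8. 913.349ms @ 13/7 + 70.258ms (1/7)
9. 983.607ms @ 2 + 737.705ms (3/2)
10. 1721.311ms @ 7/2 + 122.951ms (1/4)
11. 1844.262ms @ 15/4 + 122.951ms (1/4)
12. 1967.213ms @ 4 + 196.721ms (2/5)
13. 2163.934ms @ 22/5 + 196.721ms (2/5)
14. 2360.656ms @ 24/5 + 196.721ms (2/5)
15. 2557.377ms @ 26/5 + 196.721ms (2/5)
16. 2754.098ms @ 28/5 + 196.721ms (2/5)
17. 2950.82ms @ 6 + 196.721ms (2/5)
18. 3147.541ms @ 32/5 + 196.721ms (2/5)
19. 3344.262ms @ 34/5 + 196.721ms (2/5)
20. 3540.984ms @ 36/5 + 196.721ms (2/5)
21. 3737.705ms @ 38/5 + 196.721ms (2/5)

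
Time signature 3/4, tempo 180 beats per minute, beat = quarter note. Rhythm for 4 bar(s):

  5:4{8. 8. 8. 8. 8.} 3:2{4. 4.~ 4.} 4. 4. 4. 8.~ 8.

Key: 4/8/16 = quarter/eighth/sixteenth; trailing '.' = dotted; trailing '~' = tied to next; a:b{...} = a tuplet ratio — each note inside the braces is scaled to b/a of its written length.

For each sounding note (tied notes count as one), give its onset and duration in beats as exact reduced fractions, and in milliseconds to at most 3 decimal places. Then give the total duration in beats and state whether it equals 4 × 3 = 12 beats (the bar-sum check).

1) 0.0ms=0b +200.0ms=3/5b
2) 200.0ms=3/5b +200.0ms=3/5b
3) 400.0ms=6/5b +200.0ms=3/5b
4) 600.0ms=9/5b +200.0ms=3/5b
5) 800.0ms=12/5b +200.0ms=3/5b
6) 1000.0ms=3b +333.333ms=1b
7) 1333.333ms=4b +666.667ms=2b
8) 2000.0ms=6b +500.0ms=3/2b
9) 2500.0ms=15/2b +500.0ms=3/2b
10) 3000.0ms=9b +500.0ms=3/2b
11) 3500.0ms=21/2b +500.0ms=3/2b
Σ=12b of 12 (180bpm 3/4) — PASS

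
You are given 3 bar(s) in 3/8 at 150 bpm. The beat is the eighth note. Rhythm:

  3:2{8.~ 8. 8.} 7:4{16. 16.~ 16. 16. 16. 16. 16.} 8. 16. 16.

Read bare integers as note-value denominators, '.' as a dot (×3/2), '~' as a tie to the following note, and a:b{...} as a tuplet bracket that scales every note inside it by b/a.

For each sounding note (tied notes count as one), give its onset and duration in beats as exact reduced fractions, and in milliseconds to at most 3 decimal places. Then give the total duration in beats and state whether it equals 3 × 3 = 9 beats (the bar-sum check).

1) 0.0ms=0b +800.0ms=2b
2) 800.0ms=2b +400.0ms=1b
3) 1200.0ms=3b +171.429ms=3/7b
4) 1371.429ms=24/7b +342.857ms=6/7b
5) 1714.286ms=30/7b +171.429ms=3/7b
6) 1885.714ms=33/7b +171.429ms=3/7b
7) 2057.143ms=36/7b +171.429ms=3/7b
8) 2228.571ms=39/7b +171.429ms=3/7b
9) 2400.0ms=6b +600.0ms=3/2b
10) 3000.0ms=15/2b +300.0ms=3/4b
11) 3300.0ms=33/4b +300.0ms=3/4b
Σ=9b of 9 (150bpm 3/8) — PASS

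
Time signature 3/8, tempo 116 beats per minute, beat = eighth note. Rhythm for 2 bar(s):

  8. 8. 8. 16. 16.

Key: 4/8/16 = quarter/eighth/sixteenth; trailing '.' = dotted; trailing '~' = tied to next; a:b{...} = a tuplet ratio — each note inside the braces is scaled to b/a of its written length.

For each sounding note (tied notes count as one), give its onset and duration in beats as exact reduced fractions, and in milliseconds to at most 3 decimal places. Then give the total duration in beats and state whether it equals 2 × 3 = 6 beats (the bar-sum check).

1) 0.0ms=0b +775.862ms=3/2b
2) 775.862ms=3/2b +775.862ms=3/2b
3) 1551.724ms=3b +775.862ms=3/2b
4) 2327.586ms=9/2b +387.931ms=3/4b
5) 2715.517ms=21/4b +387.931ms=3/4b
Σ=6b of 6 (116bpm 3/8) — PASS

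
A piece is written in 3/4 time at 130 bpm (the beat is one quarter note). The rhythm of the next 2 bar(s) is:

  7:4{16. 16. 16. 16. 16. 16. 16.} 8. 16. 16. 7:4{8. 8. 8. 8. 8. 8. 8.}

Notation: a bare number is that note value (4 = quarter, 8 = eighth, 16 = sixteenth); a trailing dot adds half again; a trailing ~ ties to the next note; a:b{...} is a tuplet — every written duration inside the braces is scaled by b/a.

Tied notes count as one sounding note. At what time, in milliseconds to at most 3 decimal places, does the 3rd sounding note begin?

1. 0.0ms @ 0 + 98.901ms (3/14)
2. 98.901ms @ 3/14 + 98.901ms (3/14)
3. 197.802ms @ 3/7 + 98.901ms (3/14)
4. 296.703ms @ 9/14 + 98.901ms (3/14)
5. 395.604ms @ 6/7 + 98.901ms (3/14)
6. 494.505ms @ 15/14 + 98.901ms (3/14)
7. 593.407ms @ 9/7 + 98.901ms (3/14)
8. 692.308ms @ 3/2 + 346.154ms (3/4)
9. 1038.462ms @ 9/4 + 173.077ms (3/8)
10. 1211.538ms @ 21/8 + 173.077ms (3/8)
11. 1384.615ms @ 3 + 197.802ms (3/7)
12. 1582.418ms @ 24/7 + 197.802ms (3/7)
13. 1780.22ms @ 27/7 + 197.802ms (3/7)
14. 1978.022ms @ 30/7 + 197.802ms (3/7)
15. 2175.824ms @ 33/7 + 197.802ms (3/7)
16. 2373.626ms @ 36/7 + 197.802ms (3/7)
17. 2571.429ms @ 39/7 + 197.802ms (3/7)

note 3 onset = 3/7b = 197.802ms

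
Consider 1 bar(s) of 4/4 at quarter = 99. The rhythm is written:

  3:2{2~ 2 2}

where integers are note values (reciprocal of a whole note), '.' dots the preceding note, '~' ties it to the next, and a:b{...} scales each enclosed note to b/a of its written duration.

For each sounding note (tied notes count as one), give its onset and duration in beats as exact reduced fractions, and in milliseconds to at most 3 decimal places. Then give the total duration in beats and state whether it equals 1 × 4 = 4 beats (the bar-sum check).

1) 0.0ms=0b +1616.162ms=8/3b
2) 1616.162ms=8/3b +808.081ms=4/3b
Σ=4b of 4 (99bpm 4/4) — PASS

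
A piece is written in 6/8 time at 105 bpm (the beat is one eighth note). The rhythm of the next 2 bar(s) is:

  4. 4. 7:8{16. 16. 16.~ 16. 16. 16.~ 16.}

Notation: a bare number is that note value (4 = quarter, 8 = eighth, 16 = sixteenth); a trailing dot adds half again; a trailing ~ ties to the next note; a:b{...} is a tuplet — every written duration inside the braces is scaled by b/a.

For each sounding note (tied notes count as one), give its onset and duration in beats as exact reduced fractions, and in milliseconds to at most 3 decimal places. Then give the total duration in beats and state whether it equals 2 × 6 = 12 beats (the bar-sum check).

1) 0.0ms=0b +1714.286ms=3b
2) 1714.286ms=3b +1714.286ms=3b
3) 3428.571ms=6b +489.796ms=6/7b
4) 3918.367ms=48/7b +489.796ms=6/7b
5) 4408.163ms=54/7b +979.592ms=12/7b
6) 5387.755ms=66/7b +489.796ms=6/7b
7) 5877.551ms=72/7b +979.592ms=12/7b
Σ=12b of 12 (105bpm 6/8) — PASS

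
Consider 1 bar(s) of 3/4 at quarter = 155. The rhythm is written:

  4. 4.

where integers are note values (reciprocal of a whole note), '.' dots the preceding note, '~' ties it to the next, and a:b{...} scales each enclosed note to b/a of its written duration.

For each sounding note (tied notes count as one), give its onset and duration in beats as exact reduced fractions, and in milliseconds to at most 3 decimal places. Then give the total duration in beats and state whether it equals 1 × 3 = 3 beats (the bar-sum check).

1) 0.0ms=0b +580.645ms=3/2b
2) 580.645ms=3/2b +580.645ms=3/2b
Σ=3b of 3 (155bpm 3/4) — PASS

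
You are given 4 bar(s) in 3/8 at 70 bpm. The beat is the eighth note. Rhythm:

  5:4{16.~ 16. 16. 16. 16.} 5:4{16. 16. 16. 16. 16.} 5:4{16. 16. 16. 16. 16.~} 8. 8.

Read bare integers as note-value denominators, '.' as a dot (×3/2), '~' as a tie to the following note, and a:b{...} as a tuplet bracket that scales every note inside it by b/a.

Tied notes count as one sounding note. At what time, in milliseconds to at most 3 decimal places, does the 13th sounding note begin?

note 13 onset = 39/5b = 6685.714ms

1. 0.0ms @ 0 + 1028.571ms (6/5)
2. 1028.571ms @ 6/5 + 514.286ms (3/5)
3. 1542.857ms @ 9/5 + 514.286ms (3/5)
4. 2057.143ms @ 12/5 + 514.286ms (3/5)
5. 2571.429ms @ 3 + 514.286ms (3/5)
6. 3085.714ms @ 18/5 + 514.286ms (3/5)
7. 3600.0ms @ 21/5 + 514.286ms (3/5)
8. 4114.286ms @ 24/5 + 514.286ms (3/5)
9. 4628.571ms @ 27/5 + 514.286ms (3/5)
10. 5142.857ms @ 6 + 514.286ms (3/5)
11. 5657.143ms @ 33/5 + 514.286ms (3/5)
12. 6171.429ms @ 36/5 + 514.286ms (3/5)
13. 6685.714ms @ 39/5 + 514.286ms (3/5)
14. 7200.0ms @ 42/5 + 1800.0ms (21/10)
15. 9000.0ms @ 21/2 + 1285.714ms (3/2)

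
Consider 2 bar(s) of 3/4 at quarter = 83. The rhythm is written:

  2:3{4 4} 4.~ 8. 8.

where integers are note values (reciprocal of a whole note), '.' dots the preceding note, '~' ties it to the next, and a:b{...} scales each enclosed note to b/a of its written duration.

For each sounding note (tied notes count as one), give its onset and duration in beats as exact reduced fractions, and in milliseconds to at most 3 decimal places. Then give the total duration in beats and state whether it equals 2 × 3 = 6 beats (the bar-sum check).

1) 0.0ms=0b +1084.337ms=3/2b
2) 1084.337ms=3/2b +1084.337ms=3/2b
3) 2168.675ms=3b +1626.506ms=9/4b
4) 3795.181ms=21/4b +542.169ms=3/4b
Σ=6b of 6 (83bpm 3/4) — PASS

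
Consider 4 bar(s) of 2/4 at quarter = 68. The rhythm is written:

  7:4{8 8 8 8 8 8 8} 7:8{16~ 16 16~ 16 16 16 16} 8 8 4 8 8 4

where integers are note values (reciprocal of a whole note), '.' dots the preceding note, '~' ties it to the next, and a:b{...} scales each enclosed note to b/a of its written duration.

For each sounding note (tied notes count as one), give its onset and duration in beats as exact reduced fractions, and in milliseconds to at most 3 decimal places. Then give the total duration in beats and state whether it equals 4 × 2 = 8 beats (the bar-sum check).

1) 0.0ms=0b +252.101ms=2/7b
2) 252.101ms=2/7b +252.101ms=2/7b
3) 504.202ms=4/7b +252.101ms=2/7b
4) 756.303ms=6/7b +252.101ms=2/7b
5) 1008.403ms=8/7b +252.101ms=2/7b
6) 1260.504ms=10/7b +252.101ms=2/7b
7) 1512.605ms=12/7b +252.101ms=2/7b
8) 1764.706ms=2b +504.202ms=4/7b
9) 2268.908ms=18/7b +504.202ms=4/7b
10) 2773.109ms=22/7b +252.101ms=2/7b
11) 3025.21ms=24/7b +252.101ms=2/7b
12) 3277.311ms=26/7b +252.101ms=2/7b
13) 3529.412ms=4b +441.176ms=1/2b
14) 3970.588ms=9/2b +441.176ms=1/2b
15) 4411.765ms=5b +882.353ms=1b
16) 5294.118ms=6b +441.176ms=1/2b
17) 5735.294ms=13/2b +441.176ms=1/2b
18) 6176.471ms=7b +882.353ms=1b
Σ=8b of 8 (68bpm 2/4) — PASS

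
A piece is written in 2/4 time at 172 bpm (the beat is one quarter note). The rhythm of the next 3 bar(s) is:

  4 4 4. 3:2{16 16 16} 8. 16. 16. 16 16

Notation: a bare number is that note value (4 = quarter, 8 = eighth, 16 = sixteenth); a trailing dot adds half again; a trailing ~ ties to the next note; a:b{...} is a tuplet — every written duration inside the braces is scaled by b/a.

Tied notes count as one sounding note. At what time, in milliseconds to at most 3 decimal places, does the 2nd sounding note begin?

1. 0.0ms @ 0 + 348.837ms (1)
2. 348.837ms @ 1 + 348.837ms (1)
3. 697.674ms @ 2 + 523.256ms (3/2)
4. 1220.93ms @ 7/2 + 58.14ms (1/6)
5. 1279.07ms @ 11/3 + 58.14ms (1/6)
6. 1337.209ms @ 23/6 + 58.14ms (1/6)
7. 1395.349ms @ 4 + 261.628ms (3/4)
8. 1656.977ms @ 19/4 + 130.814ms (3/8)
9. 1787.791ms @ 41/8 + 130.814ms (3/8)
10. 1918.605ms @ 11/2 + 87.209ms (1/4)
11. 2005.814ms @ 23/4 + 87.209ms (1/4)

note 2 onset = 1b = 348.837ms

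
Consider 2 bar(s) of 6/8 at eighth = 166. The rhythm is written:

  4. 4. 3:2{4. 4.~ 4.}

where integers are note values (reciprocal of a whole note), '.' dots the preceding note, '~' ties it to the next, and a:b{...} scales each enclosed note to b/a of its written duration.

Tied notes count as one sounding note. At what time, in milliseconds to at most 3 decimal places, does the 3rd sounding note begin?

note 3 onset = 6b = 2168.675ms

1. 0.0ms @ 0 + 1084.337ms (3)
2. 1084.337ms @ 3 + 1084.337ms (3)
3. 2168.675ms @ 6 + 722.892ms (2)
4. 2891.566ms @ 8 + 1445.783ms (4)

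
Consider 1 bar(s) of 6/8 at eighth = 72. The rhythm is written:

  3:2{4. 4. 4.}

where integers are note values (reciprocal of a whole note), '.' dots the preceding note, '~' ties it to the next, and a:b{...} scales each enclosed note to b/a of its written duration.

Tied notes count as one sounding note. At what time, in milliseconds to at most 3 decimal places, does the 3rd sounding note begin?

note 3 onset = 4b = 3333.333ms

1. 0.0ms @ 0 + 1666.667ms (2)
2. 1666.667ms @ 2 + 1666.667ms (2)
3. 3333.333ms @ 4 + 1666.667ms (2)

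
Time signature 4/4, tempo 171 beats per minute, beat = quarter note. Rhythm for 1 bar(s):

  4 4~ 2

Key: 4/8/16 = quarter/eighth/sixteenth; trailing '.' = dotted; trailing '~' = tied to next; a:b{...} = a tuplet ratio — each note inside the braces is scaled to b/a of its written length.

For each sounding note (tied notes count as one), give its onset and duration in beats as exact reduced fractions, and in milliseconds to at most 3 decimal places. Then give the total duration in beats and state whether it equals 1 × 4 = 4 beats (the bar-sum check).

1) 0.0ms=0b +350.877ms=1b
2) 350.877ms=1b +1052.632ms=3b
Σ=4b of 4 (171bpm 4/4) — PASS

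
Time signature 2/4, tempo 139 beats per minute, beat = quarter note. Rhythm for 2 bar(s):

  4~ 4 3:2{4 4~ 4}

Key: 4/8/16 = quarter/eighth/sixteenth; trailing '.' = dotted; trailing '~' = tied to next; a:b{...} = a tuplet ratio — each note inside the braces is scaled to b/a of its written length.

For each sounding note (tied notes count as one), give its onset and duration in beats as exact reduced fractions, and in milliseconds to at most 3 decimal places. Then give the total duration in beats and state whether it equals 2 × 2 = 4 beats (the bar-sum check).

1) 0.0ms=0b +863.309ms=2b
2) 863.309ms=2b +287.77ms=2/3b
3) 1151.079ms=8/3b +575.54ms=4/3b
Σ=4b of 4 (139bpm 2/4) — PASS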